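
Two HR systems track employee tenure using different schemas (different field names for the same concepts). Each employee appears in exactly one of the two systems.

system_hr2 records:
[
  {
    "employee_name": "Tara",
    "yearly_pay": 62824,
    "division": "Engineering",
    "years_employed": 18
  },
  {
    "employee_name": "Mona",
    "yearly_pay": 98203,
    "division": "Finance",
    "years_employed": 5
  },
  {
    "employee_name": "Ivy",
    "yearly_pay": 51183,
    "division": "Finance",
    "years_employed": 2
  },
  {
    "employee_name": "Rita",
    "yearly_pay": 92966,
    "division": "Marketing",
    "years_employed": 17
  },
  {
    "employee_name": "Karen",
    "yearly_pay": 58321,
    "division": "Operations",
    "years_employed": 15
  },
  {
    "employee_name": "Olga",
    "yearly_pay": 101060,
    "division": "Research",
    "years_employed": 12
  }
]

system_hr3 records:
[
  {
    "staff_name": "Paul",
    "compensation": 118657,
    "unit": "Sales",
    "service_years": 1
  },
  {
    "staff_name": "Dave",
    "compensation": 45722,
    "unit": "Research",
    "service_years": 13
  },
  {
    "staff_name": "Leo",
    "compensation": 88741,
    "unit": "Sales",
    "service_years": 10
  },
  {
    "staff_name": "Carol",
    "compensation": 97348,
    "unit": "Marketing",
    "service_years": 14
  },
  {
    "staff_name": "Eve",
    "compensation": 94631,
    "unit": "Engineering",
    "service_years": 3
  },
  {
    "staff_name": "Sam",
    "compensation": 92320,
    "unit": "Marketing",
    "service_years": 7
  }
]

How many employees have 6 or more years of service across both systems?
8

Reconcile schemas: "years_employed" (system_hr2) = "service_years" (system_hr3) = years of service

From system_hr2: 4 employees with >= 6 years
From system_hr3: 4 employees with >= 6 years

Total: 4 + 4 = 8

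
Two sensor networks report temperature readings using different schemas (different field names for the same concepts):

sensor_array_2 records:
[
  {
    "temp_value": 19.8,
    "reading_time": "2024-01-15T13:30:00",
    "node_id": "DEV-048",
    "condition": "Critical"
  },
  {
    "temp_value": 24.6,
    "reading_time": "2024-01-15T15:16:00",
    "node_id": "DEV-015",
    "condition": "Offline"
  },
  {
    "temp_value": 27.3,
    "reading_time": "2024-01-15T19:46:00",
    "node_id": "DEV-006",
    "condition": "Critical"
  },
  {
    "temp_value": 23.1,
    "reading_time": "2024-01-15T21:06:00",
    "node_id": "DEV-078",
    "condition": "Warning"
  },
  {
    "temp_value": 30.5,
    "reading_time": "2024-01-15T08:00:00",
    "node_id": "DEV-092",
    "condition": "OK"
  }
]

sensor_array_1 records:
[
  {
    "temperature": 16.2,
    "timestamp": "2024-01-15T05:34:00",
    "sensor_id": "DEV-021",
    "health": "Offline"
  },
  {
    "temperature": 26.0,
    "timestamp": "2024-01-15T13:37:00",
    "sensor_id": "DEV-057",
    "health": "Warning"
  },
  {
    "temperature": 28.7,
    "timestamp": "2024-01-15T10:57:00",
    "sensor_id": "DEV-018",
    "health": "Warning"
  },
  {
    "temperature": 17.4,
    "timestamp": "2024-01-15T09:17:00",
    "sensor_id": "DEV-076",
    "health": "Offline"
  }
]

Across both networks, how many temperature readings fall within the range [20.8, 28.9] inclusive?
5

Schema mapping: "temp_value" (sensor_array_2) = "temperature" (sensor_array_1) = temperature

Readings in [20.8, 28.9] from sensor_array_2: 3
Readings in [20.8, 28.9] from sensor_array_1: 2

Total count: 3 + 2 = 5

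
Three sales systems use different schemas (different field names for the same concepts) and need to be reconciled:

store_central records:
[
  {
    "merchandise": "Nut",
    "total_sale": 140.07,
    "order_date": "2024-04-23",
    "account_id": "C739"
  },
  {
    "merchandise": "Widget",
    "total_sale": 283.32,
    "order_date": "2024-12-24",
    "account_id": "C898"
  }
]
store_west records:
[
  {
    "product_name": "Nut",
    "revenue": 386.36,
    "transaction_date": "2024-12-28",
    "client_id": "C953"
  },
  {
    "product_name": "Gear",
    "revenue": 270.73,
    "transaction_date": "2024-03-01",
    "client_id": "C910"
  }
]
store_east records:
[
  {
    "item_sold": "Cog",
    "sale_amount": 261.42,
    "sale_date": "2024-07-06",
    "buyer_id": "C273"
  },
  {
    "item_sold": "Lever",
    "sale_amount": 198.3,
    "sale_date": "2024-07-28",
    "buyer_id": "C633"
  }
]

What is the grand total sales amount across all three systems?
1540.2

Schema reconciliation - all amount fields map to sale amount:

store_central (total_sale): 423.39
store_west (revenue): 657.09
store_east (sale_amount): 459.72

Grand total: 1540.2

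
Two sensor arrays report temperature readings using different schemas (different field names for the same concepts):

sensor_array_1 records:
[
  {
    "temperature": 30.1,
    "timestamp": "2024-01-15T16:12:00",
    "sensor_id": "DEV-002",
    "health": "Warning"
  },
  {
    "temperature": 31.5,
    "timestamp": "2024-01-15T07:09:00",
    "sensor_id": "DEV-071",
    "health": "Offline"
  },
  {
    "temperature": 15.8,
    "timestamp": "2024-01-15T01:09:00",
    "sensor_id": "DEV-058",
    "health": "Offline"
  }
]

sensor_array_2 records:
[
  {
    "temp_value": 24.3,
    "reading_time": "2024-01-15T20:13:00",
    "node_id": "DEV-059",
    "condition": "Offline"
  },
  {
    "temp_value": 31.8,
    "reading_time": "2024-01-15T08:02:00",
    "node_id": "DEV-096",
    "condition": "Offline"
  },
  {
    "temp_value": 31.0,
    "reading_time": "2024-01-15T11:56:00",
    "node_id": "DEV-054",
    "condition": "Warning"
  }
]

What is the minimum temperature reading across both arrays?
15.8

Schema mapping: "temperature" (sensor_array_1) = "temp_value" (sensor_array_2) = temperature reading

Minimum in sensor_array_1: 15.8
Minimum in sensor_array_2: 24.3

Overall minimum: min(15.8, 24.3) = 15.8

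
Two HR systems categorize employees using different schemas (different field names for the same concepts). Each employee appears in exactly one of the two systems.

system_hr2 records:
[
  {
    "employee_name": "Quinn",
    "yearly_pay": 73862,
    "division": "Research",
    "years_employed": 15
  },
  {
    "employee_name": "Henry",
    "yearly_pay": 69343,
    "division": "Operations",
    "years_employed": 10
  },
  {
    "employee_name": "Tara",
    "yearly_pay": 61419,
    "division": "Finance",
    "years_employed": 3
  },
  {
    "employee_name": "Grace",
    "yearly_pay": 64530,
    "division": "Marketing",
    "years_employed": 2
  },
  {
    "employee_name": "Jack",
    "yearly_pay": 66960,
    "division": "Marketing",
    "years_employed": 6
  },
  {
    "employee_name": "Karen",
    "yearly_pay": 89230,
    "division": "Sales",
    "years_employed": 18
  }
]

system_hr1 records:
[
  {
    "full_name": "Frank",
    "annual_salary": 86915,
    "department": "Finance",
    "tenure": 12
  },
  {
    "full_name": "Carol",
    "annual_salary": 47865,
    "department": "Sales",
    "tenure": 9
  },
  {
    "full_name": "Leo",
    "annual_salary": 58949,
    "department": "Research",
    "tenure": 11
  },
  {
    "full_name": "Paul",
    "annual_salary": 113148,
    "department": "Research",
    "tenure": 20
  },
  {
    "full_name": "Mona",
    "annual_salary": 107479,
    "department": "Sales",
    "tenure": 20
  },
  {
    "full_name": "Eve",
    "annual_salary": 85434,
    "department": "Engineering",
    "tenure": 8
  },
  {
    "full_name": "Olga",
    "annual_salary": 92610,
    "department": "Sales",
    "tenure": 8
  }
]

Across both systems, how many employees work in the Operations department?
1

Schema mapping: "division" (system_hr2) = "department" (system_hr1) = department

Operations employees in system_hr2: 1
Operations employees in system_hr1: 0

Total in Operations: 1 + 0 = 1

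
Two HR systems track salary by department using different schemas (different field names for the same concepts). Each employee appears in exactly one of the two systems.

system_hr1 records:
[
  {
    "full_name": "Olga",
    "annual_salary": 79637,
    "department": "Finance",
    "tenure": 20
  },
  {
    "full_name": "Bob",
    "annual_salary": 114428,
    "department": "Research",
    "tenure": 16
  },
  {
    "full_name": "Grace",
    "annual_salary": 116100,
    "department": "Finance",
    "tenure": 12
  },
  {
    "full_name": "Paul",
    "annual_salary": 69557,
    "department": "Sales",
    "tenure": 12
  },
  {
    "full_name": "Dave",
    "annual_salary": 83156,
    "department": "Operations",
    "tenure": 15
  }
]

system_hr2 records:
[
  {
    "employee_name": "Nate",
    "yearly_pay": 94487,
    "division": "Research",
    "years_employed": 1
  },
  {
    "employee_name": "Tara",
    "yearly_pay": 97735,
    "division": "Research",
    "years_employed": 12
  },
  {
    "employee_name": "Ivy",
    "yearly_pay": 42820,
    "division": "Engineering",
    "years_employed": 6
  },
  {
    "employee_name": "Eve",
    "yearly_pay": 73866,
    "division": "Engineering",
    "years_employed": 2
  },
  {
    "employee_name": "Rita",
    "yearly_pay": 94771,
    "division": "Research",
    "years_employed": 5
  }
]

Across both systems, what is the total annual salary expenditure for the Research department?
401421

Schema mappings:
- "department" (system_hr1) = "division" (system_hr2) = department
- "annual_salary" (system_hr1) = "yearly_pay" (system_hr2) = salary

Research salaries from system_hr1: 114428
Research salaries from system_hr2: 286993

Total: 114428 + 286993 = 401421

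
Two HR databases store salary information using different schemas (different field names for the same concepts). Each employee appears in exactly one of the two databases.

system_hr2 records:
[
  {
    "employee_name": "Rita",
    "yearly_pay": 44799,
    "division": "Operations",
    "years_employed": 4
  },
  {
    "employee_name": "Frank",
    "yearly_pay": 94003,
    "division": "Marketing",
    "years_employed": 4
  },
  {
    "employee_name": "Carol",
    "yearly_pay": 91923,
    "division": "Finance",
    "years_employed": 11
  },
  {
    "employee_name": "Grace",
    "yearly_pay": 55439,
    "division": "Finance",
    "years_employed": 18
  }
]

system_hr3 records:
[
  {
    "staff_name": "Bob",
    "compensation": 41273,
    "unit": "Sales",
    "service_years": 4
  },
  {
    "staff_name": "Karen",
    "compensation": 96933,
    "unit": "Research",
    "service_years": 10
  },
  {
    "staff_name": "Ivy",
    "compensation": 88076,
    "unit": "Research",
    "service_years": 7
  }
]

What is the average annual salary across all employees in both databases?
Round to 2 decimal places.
73206.57

Schema mapping: "yearly_pay" (system_hr2) = "compensation" (system_hr3) = annual salary

All salaries: [44799, 94003, 91923, 55439, 41273, 96933, 88076]
Sum: 512446
Count: 7
Average: 512446 / 7 = 73206.57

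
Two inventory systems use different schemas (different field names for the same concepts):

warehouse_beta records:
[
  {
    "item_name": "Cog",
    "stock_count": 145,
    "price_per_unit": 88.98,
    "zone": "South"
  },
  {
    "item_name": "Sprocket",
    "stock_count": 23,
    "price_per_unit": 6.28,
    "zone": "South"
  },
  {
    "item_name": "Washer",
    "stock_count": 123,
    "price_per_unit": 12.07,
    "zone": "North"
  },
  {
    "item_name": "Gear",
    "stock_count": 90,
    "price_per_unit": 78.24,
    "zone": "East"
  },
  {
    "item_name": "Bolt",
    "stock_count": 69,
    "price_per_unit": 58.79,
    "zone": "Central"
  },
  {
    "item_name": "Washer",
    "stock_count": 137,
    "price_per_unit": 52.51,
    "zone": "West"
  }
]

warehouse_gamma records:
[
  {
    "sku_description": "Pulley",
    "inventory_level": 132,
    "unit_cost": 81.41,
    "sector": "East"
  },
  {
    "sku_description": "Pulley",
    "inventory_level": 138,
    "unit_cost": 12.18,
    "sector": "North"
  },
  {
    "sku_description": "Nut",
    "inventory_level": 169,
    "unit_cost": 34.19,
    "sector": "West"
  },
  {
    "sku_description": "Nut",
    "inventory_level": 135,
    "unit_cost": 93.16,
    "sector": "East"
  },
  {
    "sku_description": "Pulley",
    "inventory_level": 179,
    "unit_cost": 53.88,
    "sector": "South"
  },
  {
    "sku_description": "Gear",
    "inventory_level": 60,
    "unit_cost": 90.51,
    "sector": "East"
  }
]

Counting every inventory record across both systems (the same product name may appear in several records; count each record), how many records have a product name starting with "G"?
2

Schema mapping: "item_name" (warehouse_beta) = "sku_description" (warehouse_gamma) = product name

Records with product name starting with "G" in warehouse_beta: 1
Records with product name starting with "G" in warehouse_gamma: 1

Total: 1 + 1 = 2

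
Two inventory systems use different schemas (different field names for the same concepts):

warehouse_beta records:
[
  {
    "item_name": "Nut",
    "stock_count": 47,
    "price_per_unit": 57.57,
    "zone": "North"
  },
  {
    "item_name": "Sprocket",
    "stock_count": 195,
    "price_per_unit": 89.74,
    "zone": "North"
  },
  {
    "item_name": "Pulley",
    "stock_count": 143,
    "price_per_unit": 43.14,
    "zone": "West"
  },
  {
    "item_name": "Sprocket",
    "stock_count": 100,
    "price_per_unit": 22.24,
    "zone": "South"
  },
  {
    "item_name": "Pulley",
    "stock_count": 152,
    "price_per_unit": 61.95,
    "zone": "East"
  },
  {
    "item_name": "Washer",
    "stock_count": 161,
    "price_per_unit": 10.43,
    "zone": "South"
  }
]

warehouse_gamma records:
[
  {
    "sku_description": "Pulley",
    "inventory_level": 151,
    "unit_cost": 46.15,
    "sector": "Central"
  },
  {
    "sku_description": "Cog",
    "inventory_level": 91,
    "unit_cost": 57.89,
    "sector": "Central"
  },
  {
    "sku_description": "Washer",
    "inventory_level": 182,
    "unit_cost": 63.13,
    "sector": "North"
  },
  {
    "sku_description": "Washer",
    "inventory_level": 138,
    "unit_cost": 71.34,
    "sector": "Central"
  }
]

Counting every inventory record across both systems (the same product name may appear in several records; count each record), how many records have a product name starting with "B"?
0

Schema mapping: "item_name" (warehouse_beta) = "sku_description" (warehouse_gamma) = product name

Records with product name starting with "B" in warehouse_beta: 0
Records with product name starting with "B" in warehouse_gamma: 0

Total: 0 + 0 = 0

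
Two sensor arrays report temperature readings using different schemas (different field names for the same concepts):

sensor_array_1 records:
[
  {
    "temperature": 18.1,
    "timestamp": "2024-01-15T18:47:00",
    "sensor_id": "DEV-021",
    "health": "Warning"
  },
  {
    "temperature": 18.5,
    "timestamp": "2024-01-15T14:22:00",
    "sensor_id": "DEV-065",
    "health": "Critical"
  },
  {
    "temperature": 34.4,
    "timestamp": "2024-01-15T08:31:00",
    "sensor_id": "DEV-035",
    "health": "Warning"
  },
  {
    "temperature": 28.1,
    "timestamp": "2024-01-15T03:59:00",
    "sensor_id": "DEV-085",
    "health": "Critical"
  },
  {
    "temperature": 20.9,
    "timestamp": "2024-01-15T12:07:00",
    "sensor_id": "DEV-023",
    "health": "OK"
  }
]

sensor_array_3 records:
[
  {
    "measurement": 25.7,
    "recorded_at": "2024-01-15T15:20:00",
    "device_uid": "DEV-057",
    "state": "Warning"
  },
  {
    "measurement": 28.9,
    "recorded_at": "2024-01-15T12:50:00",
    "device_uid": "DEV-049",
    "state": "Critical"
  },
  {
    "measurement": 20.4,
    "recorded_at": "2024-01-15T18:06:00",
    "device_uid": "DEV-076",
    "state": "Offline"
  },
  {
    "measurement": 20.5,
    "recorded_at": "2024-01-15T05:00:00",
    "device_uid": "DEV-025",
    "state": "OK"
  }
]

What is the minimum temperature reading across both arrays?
18.1

Schema mapping: "temperature" (sensor_array_1) = "measurement" (sensor_array_3) = temperature reading

Minimum in sensor_array_1: 18.1
Minimum in sensor_array_3: 20.4

Overall minimum: min(18.1, 20.4) = 18.1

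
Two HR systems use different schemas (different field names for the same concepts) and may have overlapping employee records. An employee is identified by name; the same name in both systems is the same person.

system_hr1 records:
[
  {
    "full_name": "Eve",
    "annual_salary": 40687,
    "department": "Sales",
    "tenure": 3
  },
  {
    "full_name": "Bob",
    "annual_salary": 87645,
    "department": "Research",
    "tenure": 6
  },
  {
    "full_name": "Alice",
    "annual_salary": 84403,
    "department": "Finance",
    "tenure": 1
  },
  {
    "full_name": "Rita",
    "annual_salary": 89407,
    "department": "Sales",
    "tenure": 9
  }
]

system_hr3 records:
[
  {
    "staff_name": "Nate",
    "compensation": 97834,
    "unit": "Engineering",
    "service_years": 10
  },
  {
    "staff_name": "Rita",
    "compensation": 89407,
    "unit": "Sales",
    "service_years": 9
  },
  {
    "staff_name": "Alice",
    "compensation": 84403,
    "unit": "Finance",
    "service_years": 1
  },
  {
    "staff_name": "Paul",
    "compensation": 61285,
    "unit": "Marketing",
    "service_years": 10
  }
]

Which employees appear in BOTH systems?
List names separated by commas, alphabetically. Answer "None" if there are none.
Alice, Rita

Schema mapping: "full_name" (system_hr1) = "staff_name" (system_hr3) = employee name

Names in system_hr1: ['Alice', 'Bob', 'Eve', 'Rita']
Names in system_hr3: ['Alice', 'Nate', 'Paul', 'Rita']

Intersection: ['Alice', 'Rita']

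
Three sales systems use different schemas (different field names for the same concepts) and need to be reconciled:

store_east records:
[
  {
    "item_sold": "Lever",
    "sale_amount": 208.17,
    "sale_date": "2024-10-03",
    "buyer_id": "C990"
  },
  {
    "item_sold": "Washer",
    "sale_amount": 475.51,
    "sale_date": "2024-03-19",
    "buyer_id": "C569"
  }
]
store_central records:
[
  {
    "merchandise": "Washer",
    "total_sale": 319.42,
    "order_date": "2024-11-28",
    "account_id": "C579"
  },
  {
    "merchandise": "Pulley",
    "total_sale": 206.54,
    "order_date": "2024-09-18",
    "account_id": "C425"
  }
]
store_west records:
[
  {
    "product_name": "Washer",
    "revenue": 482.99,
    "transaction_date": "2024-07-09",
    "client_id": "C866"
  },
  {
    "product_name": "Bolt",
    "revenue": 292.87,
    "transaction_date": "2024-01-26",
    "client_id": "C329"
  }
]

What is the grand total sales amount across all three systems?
1985.5

Schema reconciliation - all amount fields map to sale amount:

store_east (sale_amount): 683.68
store_central (total_sale): 525.96
store_west (revenue): 775.86

Grand total: 1985.5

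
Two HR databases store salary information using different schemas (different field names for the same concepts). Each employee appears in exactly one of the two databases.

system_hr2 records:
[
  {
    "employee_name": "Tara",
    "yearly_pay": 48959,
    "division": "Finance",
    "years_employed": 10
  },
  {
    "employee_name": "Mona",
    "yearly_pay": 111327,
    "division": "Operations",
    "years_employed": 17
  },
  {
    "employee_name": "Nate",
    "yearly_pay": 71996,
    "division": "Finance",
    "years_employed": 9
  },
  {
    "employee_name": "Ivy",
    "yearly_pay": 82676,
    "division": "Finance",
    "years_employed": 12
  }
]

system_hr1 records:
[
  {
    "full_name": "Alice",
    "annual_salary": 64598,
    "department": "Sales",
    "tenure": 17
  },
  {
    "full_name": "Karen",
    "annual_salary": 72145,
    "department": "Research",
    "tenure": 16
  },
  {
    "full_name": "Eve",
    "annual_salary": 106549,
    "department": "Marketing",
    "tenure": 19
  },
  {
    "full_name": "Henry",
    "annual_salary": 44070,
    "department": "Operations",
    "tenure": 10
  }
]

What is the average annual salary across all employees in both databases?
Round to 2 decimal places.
75290.00

Schema mapping: "yearly_pay" (system_hr2) = "annual_salary" (system_hr1) = annual salary

All salaries: [48959, 111327, 71996, 82676, 64598, 72145, 106549, 44070]
Sum: 602320
Count: 8
Average: 602320 / 8 = 75290.00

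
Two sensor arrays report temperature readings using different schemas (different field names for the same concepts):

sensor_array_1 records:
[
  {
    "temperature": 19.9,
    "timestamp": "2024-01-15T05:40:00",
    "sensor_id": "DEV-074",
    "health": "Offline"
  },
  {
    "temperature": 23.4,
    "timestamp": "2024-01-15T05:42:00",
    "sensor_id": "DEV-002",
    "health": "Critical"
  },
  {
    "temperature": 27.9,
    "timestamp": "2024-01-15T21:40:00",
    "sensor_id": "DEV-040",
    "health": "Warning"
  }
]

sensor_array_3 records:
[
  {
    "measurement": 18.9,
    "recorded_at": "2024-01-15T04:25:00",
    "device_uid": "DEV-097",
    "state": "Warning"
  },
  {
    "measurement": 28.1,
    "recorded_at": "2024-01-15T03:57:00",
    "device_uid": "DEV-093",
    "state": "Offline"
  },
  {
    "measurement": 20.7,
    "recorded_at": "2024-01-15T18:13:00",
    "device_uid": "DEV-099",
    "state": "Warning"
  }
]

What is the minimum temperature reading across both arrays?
18.9

Schema mapping: "temperature" (sensor_array_1) = "measurement" (sensor_array_3) = temperature reading

Minimum in sensor_array_1: 19.9
Minimum in sensor_array_3: 18.9

Overall minimum: min(19.9, 18.9) = 18.9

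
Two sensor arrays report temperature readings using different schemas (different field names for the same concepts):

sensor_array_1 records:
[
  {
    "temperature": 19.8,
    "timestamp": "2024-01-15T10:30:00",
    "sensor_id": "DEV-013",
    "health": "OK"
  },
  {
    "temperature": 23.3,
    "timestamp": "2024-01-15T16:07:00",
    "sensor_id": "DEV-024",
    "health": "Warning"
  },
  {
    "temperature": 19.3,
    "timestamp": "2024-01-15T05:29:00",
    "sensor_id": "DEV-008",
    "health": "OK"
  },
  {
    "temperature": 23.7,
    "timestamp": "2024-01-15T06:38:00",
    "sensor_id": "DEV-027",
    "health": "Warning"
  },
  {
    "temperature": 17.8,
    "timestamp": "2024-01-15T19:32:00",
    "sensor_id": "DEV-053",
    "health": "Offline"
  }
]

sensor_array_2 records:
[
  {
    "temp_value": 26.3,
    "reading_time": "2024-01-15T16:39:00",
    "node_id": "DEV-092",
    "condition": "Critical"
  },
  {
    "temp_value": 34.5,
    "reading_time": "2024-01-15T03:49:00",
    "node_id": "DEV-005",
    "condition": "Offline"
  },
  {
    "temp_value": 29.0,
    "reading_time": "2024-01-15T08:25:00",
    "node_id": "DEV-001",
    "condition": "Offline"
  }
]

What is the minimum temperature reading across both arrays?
17.8

Schema mapping: "temperature" (sensor_array_1) = "temp_value" (sensor_array_2) = temperature reading

Minimum in sensor_array_1: 17.8
Minimum in sensor_array_2: 26.3

Overall minimum: min(17.8, 26.3) = 17.8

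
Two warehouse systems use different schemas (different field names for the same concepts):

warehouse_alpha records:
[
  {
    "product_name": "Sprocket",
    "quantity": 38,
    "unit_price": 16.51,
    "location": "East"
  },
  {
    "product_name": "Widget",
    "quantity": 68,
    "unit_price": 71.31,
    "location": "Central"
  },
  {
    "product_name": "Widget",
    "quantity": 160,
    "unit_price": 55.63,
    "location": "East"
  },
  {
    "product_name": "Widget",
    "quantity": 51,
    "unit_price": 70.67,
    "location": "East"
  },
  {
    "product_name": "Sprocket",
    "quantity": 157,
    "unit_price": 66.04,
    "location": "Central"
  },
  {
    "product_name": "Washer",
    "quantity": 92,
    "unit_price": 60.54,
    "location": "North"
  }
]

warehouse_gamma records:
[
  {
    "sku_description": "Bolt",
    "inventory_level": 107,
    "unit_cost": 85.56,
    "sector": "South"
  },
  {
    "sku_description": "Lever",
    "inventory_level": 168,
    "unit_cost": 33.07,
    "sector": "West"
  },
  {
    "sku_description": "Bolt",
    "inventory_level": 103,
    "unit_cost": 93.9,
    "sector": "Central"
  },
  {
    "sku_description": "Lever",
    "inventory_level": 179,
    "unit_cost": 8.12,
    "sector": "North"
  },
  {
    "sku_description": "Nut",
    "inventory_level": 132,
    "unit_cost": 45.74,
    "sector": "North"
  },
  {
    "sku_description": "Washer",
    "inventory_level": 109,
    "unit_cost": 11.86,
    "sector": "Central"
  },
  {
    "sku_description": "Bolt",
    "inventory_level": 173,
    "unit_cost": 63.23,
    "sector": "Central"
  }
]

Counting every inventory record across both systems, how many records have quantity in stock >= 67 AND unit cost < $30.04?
2

Schema mappings:
- "quantity" (warehouse_alpha) = "inventory_level" (warehouse_gamma) = quantity
- "unit_price" (warehouse_alpha) = "unit_cost" (warehouse_gamma) = unit cost

Records meeting both conditions in warehouse_alpha: 0
Records meeting both conditions in warehouse_gamma: 2

Total: 0 + 2 = 2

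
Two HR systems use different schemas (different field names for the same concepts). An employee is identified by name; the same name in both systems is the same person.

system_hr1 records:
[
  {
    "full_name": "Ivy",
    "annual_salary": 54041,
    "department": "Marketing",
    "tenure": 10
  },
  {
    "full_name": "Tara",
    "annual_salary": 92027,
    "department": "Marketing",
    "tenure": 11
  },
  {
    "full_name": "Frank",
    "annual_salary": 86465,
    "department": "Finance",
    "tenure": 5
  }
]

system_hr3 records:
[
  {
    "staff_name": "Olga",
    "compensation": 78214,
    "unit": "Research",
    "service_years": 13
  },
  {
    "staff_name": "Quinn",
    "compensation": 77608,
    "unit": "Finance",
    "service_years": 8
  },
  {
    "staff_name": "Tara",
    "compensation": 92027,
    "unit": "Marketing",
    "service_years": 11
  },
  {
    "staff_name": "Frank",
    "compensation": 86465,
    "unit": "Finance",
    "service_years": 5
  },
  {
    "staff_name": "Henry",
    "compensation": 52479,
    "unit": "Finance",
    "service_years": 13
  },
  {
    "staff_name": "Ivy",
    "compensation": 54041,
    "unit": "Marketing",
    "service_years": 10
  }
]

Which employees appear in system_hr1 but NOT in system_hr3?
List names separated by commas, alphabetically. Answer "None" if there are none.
None

Schema mapping: "full_name" (system_hr1) = "staff_name" (system_hr3) = employee name

Names in system_hr1: ['Frank', 'Ivy', 'Tara']
Names in system_hr3: ['Frank', 'Henry', 'Ivy', 'Olga', 'Quinn', 'Tara']

In system_hr1 but not system_hr3: None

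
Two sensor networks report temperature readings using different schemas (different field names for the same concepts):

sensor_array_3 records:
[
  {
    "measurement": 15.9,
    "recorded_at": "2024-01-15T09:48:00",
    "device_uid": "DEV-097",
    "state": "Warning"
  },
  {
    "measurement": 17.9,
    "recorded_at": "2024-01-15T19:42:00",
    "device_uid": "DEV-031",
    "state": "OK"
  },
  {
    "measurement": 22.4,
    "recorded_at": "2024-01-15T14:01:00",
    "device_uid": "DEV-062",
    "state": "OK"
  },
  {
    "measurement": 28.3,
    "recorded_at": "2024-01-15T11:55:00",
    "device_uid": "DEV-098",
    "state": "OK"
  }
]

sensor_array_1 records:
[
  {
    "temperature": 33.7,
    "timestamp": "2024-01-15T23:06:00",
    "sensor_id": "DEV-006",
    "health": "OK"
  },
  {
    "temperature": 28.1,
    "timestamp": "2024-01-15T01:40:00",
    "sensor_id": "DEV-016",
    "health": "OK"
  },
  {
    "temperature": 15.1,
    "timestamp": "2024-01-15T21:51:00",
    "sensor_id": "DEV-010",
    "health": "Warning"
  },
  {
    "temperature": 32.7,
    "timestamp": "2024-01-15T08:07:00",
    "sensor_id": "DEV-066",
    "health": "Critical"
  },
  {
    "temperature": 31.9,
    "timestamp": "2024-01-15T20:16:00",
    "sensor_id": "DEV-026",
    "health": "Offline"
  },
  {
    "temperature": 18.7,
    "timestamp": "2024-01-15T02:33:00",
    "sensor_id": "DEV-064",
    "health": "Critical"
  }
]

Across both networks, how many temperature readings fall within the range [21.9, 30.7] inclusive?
3

Schema mapping: "measurement" (sensor_array_3) = "temperature" (sensor_array_1) = temperature

Readings in [21.9, 30.7] from sensor_array_3: 2
Readings in [21.9, 30.7] from sensor_array_1: 1

Total count: 2 + 1 = 3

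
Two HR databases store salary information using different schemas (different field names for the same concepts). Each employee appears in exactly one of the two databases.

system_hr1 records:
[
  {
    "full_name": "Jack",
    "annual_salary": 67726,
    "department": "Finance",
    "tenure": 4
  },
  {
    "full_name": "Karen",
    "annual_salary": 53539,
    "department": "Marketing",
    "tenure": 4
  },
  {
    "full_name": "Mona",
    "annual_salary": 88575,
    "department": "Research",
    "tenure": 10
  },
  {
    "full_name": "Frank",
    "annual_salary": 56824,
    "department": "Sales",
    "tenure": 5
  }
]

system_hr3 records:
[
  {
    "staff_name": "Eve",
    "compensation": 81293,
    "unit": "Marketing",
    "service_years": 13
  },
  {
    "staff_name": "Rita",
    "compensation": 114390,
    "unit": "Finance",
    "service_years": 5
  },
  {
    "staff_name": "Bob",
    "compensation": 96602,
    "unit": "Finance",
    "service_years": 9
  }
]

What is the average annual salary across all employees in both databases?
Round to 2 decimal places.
79849.86

Schema mapping: "annual_salary" (system_hr1) = "compensation" (system_hr3) = annual salary

All salaries: [67726, 53539, 88575, 56824, 81293, 114390, 96602]
Sum: 558949
Count: 7
Average: 558949 / 7 = 79849.86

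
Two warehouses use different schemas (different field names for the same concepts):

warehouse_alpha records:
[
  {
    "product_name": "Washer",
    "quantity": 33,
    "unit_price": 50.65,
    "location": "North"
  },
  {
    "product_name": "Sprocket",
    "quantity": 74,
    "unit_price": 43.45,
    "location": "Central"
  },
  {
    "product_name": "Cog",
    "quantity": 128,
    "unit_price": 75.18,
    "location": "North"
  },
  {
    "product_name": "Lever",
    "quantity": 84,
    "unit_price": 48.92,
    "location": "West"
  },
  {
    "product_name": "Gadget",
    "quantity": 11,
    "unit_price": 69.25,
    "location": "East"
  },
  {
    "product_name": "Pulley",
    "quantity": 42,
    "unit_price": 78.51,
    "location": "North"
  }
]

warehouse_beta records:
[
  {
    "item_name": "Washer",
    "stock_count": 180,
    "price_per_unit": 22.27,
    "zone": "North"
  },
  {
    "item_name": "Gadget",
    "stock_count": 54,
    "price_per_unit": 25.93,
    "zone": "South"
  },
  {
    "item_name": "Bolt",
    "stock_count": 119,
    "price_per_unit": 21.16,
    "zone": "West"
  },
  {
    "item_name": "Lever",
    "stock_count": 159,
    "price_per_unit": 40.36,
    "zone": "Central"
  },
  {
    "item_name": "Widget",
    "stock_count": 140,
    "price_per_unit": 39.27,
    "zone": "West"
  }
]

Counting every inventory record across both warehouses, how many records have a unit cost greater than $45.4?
5

Schema mapping: "unit_price" (warehouse_alpha) = "price_per_unit" (warehouse_beta) = unit cost

Records > $45.4 in warehouse_alpha: 5
Records > $45.4 in warehouse_beta: 0

Total count: 5 + 0 = 5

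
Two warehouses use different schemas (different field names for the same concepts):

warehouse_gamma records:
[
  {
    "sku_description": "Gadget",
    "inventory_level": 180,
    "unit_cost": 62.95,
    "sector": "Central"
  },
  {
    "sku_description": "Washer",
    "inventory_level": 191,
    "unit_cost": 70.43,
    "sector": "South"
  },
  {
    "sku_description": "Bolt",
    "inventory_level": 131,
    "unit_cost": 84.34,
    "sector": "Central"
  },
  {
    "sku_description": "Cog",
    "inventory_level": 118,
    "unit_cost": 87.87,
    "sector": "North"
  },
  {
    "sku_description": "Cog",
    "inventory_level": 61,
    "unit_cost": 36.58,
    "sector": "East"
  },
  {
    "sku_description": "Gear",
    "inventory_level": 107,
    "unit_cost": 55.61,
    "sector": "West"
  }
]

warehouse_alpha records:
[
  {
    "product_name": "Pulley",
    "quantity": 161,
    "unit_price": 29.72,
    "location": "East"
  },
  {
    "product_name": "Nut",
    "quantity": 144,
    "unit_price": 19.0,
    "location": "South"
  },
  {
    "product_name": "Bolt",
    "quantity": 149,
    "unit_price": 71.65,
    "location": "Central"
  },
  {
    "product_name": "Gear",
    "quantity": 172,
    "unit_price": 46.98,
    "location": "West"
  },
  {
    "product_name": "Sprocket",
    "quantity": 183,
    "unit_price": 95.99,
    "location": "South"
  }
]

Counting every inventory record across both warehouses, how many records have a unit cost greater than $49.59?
7

Schema mapping: "unit_cost" (warehouse_gamma) = "unit_price" (warehouse_alpha) = unit cost

Records > $49.59 in warehouse_gamma: 5
Records > $49.59 in warehouse_alpha: 2

Total count: 5 + 2 = 7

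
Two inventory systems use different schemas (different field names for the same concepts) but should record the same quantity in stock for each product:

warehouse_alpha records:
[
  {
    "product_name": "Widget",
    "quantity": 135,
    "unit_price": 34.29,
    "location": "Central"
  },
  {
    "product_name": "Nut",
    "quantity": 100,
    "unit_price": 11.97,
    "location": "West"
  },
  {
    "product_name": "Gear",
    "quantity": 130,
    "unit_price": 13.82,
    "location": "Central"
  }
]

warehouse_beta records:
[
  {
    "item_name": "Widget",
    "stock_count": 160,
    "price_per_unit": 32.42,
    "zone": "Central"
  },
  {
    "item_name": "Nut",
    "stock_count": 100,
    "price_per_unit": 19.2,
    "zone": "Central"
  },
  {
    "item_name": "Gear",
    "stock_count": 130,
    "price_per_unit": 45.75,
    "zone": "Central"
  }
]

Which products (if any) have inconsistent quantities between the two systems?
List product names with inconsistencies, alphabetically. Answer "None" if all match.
Widget

Schema mappings:
- "product_name" (warehouse_alpha) = "item_name" (warehouse_beta) = product name
- "quantity" (warehouse_alpha) = "stock_count" (warehouse_beta) = quantity

Comparison:
  Widget: 135 vs 160 - MISMATCH
  Nut: 100 vs 100 - MATCH
  Gear: 130 vs 130 - MATCH

Products with inconsistencies: Widget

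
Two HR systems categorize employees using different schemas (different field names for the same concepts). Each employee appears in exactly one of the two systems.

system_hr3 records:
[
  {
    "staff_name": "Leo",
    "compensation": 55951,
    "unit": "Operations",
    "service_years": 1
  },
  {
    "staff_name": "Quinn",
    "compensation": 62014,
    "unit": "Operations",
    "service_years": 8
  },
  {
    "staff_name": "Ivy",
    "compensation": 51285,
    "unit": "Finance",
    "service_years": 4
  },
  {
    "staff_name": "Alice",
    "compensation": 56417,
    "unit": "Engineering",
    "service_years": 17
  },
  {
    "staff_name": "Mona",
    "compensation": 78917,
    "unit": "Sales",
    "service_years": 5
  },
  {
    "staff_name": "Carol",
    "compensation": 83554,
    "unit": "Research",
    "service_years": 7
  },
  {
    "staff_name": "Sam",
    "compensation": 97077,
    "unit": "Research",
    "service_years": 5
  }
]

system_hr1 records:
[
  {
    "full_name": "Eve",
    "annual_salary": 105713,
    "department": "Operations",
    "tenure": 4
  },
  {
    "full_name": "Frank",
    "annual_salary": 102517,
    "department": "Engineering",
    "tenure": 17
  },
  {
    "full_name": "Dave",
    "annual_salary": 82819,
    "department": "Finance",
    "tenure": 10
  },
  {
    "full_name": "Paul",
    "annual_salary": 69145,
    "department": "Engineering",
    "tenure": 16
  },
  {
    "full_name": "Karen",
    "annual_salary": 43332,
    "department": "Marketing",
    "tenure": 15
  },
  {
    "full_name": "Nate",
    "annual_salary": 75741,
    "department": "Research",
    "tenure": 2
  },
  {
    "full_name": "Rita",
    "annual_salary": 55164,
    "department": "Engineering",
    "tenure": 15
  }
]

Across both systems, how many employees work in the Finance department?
2

Schema mapping: "unit" (system_hr3) = "department" (system_hr1) = department

Finance employees in system_hr3: 1
Finance employees in system_hr1: 1

Total in Finance: 1 + 1 = 2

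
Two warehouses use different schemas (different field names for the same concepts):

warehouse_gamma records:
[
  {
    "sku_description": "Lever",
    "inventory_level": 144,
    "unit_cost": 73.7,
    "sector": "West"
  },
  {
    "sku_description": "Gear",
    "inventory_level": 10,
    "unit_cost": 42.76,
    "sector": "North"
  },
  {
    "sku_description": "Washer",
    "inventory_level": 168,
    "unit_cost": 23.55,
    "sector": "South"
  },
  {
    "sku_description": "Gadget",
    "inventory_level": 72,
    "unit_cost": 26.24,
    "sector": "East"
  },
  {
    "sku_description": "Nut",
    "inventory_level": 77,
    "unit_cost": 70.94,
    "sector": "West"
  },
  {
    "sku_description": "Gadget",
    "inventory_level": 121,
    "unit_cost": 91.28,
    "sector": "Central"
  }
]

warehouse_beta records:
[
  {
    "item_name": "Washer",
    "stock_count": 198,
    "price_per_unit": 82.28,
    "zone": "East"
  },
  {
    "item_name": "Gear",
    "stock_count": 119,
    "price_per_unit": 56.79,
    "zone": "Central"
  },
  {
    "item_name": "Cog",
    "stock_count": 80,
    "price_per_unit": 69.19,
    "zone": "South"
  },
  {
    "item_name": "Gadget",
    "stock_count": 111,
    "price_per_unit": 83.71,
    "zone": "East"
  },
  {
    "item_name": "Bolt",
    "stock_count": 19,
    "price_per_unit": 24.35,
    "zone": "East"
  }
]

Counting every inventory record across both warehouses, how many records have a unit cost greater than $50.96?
7

Schema mapping: "unit_cost" (warehouse_gamma) = "price_per_unit" (warehouse_beta) = unit cost

Records > $50.96 in warehouse_gamma: 3
Records > $50.96 in warehouse_beta: 4

Total count: 3 + 4 = 7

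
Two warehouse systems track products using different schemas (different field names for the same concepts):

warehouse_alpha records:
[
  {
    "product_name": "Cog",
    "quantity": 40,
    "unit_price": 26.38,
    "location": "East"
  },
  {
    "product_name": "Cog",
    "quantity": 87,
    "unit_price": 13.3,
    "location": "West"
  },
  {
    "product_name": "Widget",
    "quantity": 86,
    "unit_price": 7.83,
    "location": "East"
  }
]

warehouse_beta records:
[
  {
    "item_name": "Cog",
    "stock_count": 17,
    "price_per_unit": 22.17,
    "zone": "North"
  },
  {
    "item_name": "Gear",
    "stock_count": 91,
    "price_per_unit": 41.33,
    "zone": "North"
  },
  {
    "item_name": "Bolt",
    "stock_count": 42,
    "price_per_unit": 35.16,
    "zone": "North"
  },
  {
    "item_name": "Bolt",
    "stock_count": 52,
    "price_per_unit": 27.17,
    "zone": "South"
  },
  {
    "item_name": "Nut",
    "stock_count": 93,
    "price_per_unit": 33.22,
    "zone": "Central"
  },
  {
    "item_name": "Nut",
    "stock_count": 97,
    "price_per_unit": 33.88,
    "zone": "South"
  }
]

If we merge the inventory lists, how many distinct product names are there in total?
5

Schema mapping: "product_name" (warehouse_alpha) = "item_name" (warehouse_beta) = product name

Products in warehouse_alpha: ['Cog', 'Widget']
Products in warehouse_beta: ['Bolt', 'Cog', 'Gear', 'Nut']

Union (unique products): ['Bolt', 'Cog', 'Gear', 'Nut', 'Widget']
Count: 5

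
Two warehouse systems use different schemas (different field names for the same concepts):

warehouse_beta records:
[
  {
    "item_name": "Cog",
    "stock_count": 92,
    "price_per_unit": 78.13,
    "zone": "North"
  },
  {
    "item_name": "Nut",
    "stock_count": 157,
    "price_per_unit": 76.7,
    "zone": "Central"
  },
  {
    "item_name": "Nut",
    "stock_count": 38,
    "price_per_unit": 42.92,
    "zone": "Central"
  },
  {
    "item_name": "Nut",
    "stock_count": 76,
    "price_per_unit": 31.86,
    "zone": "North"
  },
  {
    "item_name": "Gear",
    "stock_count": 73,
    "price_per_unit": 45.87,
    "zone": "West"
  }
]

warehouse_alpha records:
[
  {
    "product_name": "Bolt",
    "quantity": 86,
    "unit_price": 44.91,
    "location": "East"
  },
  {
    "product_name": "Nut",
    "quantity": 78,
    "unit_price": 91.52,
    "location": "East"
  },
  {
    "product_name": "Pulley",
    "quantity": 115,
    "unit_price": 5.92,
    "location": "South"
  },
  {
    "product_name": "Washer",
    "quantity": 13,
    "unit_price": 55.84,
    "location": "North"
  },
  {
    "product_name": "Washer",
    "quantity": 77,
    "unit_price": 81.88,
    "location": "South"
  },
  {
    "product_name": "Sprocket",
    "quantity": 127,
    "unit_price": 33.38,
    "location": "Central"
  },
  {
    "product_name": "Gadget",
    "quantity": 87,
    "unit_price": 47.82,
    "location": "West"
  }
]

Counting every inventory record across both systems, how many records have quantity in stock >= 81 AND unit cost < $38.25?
2

Schema mappings:
- "stock_count" (warehouse_beta) = "quantity" (warehouse_alpha) = quantity
- "price_per_unit" (warehouse_beta) = "unit_price" (warehouse_alpha) = unit cost

Records meeting both conditions in warehouse_beta: 0
Records meeting both conditions in warehouse_alpha: 2

Total: 0 + 2 = 2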